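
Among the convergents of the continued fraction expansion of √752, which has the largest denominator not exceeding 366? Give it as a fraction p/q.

√752 = [27; 2, 2, 1, 2, 1, 2, 2, 54, …] (period length 8).
Convergents:
  p_0/q_0 = 27/1
  p_1/q_1 = 55/2
  p_2/q_2 = 137/5
  p_3/q_3 = 192/7
  p_4/q_4 = 521/19
  p_5/q_5 = 713/26
  p_6/q_6 = 1947/71
  p_7/q_7 = 4607/168
  p_8/q_8 = 250725/9143
q_7 = 168 ≤ 366 < 9143 = q_8, so the answer is 4607/168.

4607/168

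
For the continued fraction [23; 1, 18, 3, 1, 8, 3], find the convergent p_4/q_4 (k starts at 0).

Using pₖ = aₖpₖ₋₁ + pₖ₋₂, qₖ = aₖqₖ₋₁ + qₖ₋₂ (with p₋₁=1, p₋₂=0, q₋₁=0, q₋₂=1):
  k=0: a=23, p=23, q=1
  k=1: a=1, p=24, q=1
  k=2: a=18, p=455, q=19
  k=3: a=3, p=1389, q=58
  k=4: a=1, p=1844, q=77

1844/77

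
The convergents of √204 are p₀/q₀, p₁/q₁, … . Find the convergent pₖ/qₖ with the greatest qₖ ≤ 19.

√204 = [14; 3, 1, 1, 6, 1, 1, 3, 28, …] (period length 8).
Convergents:
  p_0/q_0 = 14/1
  p_1/q_1 = 43/3
  p_2/q_2 = 57/4
  p_3/q_3 = 100/7
  p_4/q_4 = 657/46
q_3 = 7 ≤ 19 < 46 = q_4, so the answer is 100/7.

100/7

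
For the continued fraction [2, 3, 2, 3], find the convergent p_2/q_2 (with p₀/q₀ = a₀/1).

16/7

Using pₖ = aₖpₖ₋₁ + pₖ₋₂, qₖ = aₖqₖ₋₁ + qₖ₋₂ (with p₋₁=1, p₋₂=0, q₋₁=0, q₋₂=1):
  k=0: a=2, p=2, q=1
  k=1: a=3, p=7, q=3
  k=2: a=2, p=16, q=7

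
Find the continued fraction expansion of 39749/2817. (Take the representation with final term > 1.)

[14; 9, 17, 3, 1, 1, 2]

39749 = 14·2817 + 311
2817 = 9·311 + 18
311 = 17·18 + 5
18 = 3·5 + 3
5 = 1·3 + 2
3 = 1·2 + 1
2 = 2·1 + 0  (stop)
So 39749/2817 = [14; 9, 17, 3, 1, 1, 2].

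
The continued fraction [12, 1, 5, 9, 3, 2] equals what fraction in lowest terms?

Fold from the inside: start with 2/1.
  3 + 1/2 = 7/2
  9 + 2/7 = 65/7
  5 + 7/65 = 332/65
  1 + 65/332 = 397/332
  12 + 332/397 = 5096/397

5096/397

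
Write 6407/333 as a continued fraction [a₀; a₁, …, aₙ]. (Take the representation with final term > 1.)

6407 = 19×333 + 80
333 = 4×80 + 13
80 = 6×13 + 2
13 = 6×2 + 1
2 = 2×1 + 0  (stop)
So 6407/333 = [19; 4, 6, 6, 2].

[19; 4, 6, 6, 2]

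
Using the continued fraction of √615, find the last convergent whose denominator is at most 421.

√615 = [24; 1, 3, 1, 48, …] (period length 4).
Convergents:
  p_0/q_0 = 24/1
  p_1/q_1 = 25/1
  p_2/q_2 = 99/4
  p_3/q_3 = 124/5
  p_4/q_4 = 6051/244
  p_5/q_5 = 6175/249
  p_6/q_6 = 24576/991
q_5 = 249 ≤ 421 < 991 = q_6, so the answer is 6175/249.

6175/249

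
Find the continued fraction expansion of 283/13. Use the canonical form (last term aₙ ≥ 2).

283 = 21*13 + 10
13 = 1*10 + 3
10 = 3*3 + 1
3 = 3*1 + 0  (stop)
So 283/13 = [21; 1, 3, 3].

[21; 1, 3, 3]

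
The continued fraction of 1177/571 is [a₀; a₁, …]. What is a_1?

1177 = 2·571 + 35   →  a_0 = 2
571 = 16·35 + 11   →  a_1 = 16

16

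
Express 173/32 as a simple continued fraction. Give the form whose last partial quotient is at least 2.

[5; 2, 2, 6]

173 = 5·32 + 13
32 = 2·13 + 6
13 = 2·6 + 1
6 = 6·1 + 0  (stop)
So 173/32 = [5; 2, 2, 6].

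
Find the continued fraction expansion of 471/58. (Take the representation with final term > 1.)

471 = 8·58 + 7
58 = 8·7 + 2
7 = 3·2 + 1
2 = 2·1 + 0  (stop)
So 471/58 = [8; 8, 3, 2].

[8; 8, 3, 2]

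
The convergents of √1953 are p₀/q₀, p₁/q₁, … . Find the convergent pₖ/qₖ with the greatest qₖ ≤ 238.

√1953 = [44; 5, 5, 3, 12, 3, 5, 5, 88, …] (period length 8).
Convergents:
  p_0/q_0 = 44/1
  p_1/q_1 = 221/5
  p_2/q_2 = 1149/26
  p_3/q_3 = 3668/83
  p_4/q_4 = 45165/1022
q_3 = 83 ≤ 238 < 1022 = q_4, so the answer is 3668/83.

3668/83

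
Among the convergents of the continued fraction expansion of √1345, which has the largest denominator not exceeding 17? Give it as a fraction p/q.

110/3

√1345 = [36; 1, 2, 14, 2, 1, 72, …] (period length 6).
Convergents:
  p_0/q_0 = 36/1
  p_1/q_1 = 37/1
  p_2/q_2 = 110/3
  p_3/q_3 = 1577/43
q_2 = 3 ≤ 17 < 43 = q_3, so the answer is 110/3.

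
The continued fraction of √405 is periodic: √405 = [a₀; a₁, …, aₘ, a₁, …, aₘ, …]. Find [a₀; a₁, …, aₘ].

a₀ = ⌊√405⌋ = 20.
With m₀=0, d₀=1 and mₖ₊₁ = dₖaₖ − mₖ, dₖ₊₁ = (n − mₖ₊₁²)/dₖ, aₖ₊₁ = ⌊(a₀+mₖ₊₁)/dₖ₊₁⌋:
  k=1: m=20, d=5, a=8
  k=2: m=20, d=1, a=40
d=1 and a=2a₀=40 at k=2, so the next step gives (m, d) = (20, 5) again — its k=1 value — and the period has length 2.

[20; 8, 40]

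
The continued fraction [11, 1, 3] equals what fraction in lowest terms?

Fold from the inside: start with 3/1.
  1 + 1/3 = 4/3
  11 + 3/4 = 47/4

47/4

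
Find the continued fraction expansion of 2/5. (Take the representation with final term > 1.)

2 = 0×5 + 2
5 = 2×2 + 1
2 = 2×1 + 0  (stop)
So 2/5 = [0; 2, 2].

[0; 2, 2]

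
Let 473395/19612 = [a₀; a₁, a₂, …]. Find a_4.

473395 = 24·19612 + 2707   →  a_0 = 24
19612 = 7·2707 + 663   →  a_1 = 7
2707 = 4·663 + 55   →  a_2 = 4
663 = 12·55 + 3   →  a_3 = 12
55 = 18·3 + 1   →  a_4 = 18

18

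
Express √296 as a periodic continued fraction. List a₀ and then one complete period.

a₀ = ⌊√296⌋ = 17.
With m₀=0, d₀=1 and mₖ₊₁ = dₖaₖ − mₖ, dₖ₊₁ = (n − mₖ₊₁²)/dₖ, aₖ₊₁ = ⌊(a₀+mₖ₊₁)/dₖ₊₁⌋:
  k=1: m=17, d=7, a=4
  k=2: m=11, d=25, a=1
  k=3: m=14, d=4, a=7
  k=4: m=14, d=25, a=1
  k=5: m=11, d=7, a=4
  k=6: m=17, d=1, a=34
d=1 and a=2a₀=34 at k=6, so the next step gives (m, d) = (17, 7) again — its k=1 value — and the period has length 6.

[17; 4, 1, 7, 1, 4, 34]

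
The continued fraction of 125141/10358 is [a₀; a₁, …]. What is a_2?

125141 = 12·10358 + 845   →  a_0 = 12
10358 = 12·845 + 218   →  a_1 = 12
845 = 3·218 + 191   →  a_2 = 3

3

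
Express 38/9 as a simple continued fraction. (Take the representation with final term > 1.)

[4; 4, 2]

38 = 4*9 + 2
9 = 4*2 + 1
2 = 2*1 + 0  (stop)
So 38/9 = [4; 4, 2].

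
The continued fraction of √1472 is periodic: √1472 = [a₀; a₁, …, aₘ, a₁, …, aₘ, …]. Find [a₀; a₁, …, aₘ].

a₀ = ⌊√1472⌋ = 38.
With m₀=0, d₀=1 and mₖ₊₁ = dₖaₖ − mₖ, dₖ₊₁ = (n − mₖ₊₁²)/dₖ, aₖ₊₁ = ⌊(a₀+mₖ₊₁)/dₖ₊₁⌋:
  k=1: m=38, d=28, a=2
  k=2: m=18, d=41, a=1
  k=3: m=23, d=23, a=2
  k=4: m=23, d=41, a=1
  k=5: m=18, d=28, a=2
  k=6: m=38, d=1, a=76
d=1 and a=2a₀=76 at k=6, so the next step gives (m, d) = (38, 28) again — its k=1 value — and the period has length 6.

[38; 2, 1, 2, 1, 2, 76]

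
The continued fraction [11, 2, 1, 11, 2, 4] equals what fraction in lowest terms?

Using pₖ = aₖpₖ₋₁ + pₖ₋₂ and qₖ = aₖqₖ₋₁ + qₖ₋₂:
  k=0: a=11, p=11, q=1
  k=1: a=2, p=23, q=2
  k=2: a=1, p=34, q=3
  k=3: a=11, p=397, q=35
  k=4: a=2, p=828, q=73
  k=5: a=4, p=3709, q=327

3709/327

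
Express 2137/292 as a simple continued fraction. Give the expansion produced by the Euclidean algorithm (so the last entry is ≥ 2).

[7; 3, 7, 6, 2]

2137 = 7×292 + 93
292 = 3×93 + 13
93 = 7×13 + 2
13 = 6×2 + 1
2 = 2×1 + 0  (stop)
So 2137/292 = [7; 3, 7, 6, 2].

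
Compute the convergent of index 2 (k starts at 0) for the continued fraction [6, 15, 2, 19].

Using pₖ = aₖpₖ₋₁ + pₖ₋₂, qₖ = aₖqₖ₋₁ + qₖ₋₂ (with p₋₁=1, p₋₂=0, q₋₁=0, q₋₂=1):
  k=0: a=6, p=6, q=1
  k=1: a=15, p=91, q=15
  k=2: a=2, p=188, q=31

188/31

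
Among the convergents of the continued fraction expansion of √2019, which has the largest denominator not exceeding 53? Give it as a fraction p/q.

√2019 = [44; 1, 13, 1, 88, …] (period length 4).
Convergents:
  p_0/q_0 = 44/1
  p_1/q_1 = 45/1
  p_2/q_2 = 629/14
  p_3/q_3 = 674/15
  p_4/q_4 = 59941/1334
q_3 = 15 ≤ 53 < 1334 = q_4, so the answer is 674/15.

674/15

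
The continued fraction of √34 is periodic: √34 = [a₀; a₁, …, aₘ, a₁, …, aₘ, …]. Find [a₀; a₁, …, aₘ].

[5; 1, 4, 1, 10]

a₀ = ⌊√34⌋ = 5.
With m₀=0, d₀=1 and mₖ₊₁ = dₖaₖ − mₖ, dₖ₊₁ = (n − mₖ₊₁²)/dₖ, aₖ₊₁ = ⌊(a₀+mₖ₊₁)/dₖ₊₁⌋:
  k=1: m=5, d=9, a=1
  k=2: m=4, d=2, a=4
  k=3: m=4, d=9, a=1
  k=4: m=5, d=1, a=10
d=1 and a=2a₀=10 at k=4, so the next step gives (m, d) = (5, 9) again — its k=1 value — and the period has length 4.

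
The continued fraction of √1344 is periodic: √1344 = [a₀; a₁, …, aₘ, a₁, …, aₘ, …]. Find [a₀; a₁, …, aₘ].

a₀ = ⌊√1344⌋ = 36.
With m₀=0, d₀=1 and mₖ₊₁ = dₖaₖ − mₖ, dₖ₊₁ = (n − mₖ₊₁²)/dₖ, aₖ₊₁ = ⌊(a₀+mₖ₊₁)/dₖ₊₁⌋:
  k=1: m=36, d=48, a=1
  k=2: m=12, d=25, a=1
  k=3: m=13, d=47, a=1
  k=4: m=34, d=4, a=17
  k=5: m=34, d=47, a=1
  k=6: m=13, d=25, a=1
  k=7: m=12, d=48, a=1
  k=8: m=36, d=1, a=72
d=1 and a=2a₀=72 at k=8, so the next step gives (m, d) = (36, 48) again — its k=1 value — and the period has length 8.

[36; 1, 1, 1, 17, 1, 1, 1, 72]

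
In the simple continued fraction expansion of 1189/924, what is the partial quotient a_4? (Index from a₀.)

1189 = 1·924 + 265   →  a_0 = 1
924 = 3·265 + 129   →  a_1 = 3
265 = 2·129 + 7   →  a_2 = 2
129 = 18·7 + 3   →  a_3 = 18
7 = 2·3 + 1   →  a_4 = 2

2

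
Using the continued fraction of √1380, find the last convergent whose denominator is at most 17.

260/7

√1380 = [37; 6, 1, 2, 1, 6, 74, …] (period length 6).
Convergents:
  p_0/q_0 = 37/1
  p_1/q_1 = 223/6
  p_2/q_2 = 260/7
  p_3/q_3 = 743/20
q_2 = 7 ≤ 17 < 20 = q_3, so the answer is 260/7.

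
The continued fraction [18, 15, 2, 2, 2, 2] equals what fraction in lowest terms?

Using pₖ = aₖpₖ₋₁ + pₖ₋₂ and qₖ = aₖqₖ₋₁ + qₖ₋₂:
  k=0: a=18, p=18, q=1
  k=1: a=15, p=271, q=15
  k=2: a=2, p=560, q=31
  k=3: a=2, p=1391, q=77
  k=4: a=2, p=3342, q=185
  k=5: a=2, p=8075, q=447

8075/447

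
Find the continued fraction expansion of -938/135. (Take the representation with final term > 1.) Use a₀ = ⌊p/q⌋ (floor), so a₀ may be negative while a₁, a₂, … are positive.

-938 = -7*135 + 7
135 = 19*7 + 2
7 = 3*2 + 1
2 = 2*1 + 0  (stop)
So -938/135 = [-7; 19, 3, 2].

[-7; 19, 3, 2]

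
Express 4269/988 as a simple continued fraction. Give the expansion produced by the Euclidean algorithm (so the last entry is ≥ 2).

4269 = 4×988 + 317
988 = 3×317 + 37
317 = 8×37 + 21
37 = 1×21 + 16
21 = 1×16 + 5
16 = 3×5 + 1
5 = 5×1 + 0  (stop)
So 4269/988 = [4; 3, 8, 1, 1, 3, 5].

[4; 3, 8, 1, 1, 3, 5]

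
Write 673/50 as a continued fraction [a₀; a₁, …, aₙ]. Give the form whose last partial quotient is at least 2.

673 = 13·50 + 23
50 = 2·23 + 4
23 = 5·4 + 3
4 = 1·3 + 1
3 = 3·1 + 0  (stop)
So 673/50 = [13; 2, 5, 1, 3].

[13; 2, 5, 1, 3]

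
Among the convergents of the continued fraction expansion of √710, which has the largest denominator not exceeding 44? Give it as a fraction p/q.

√710 = [26; 1, 1, 1, 4, 1, 1, 1, 52, …] (period length 8).
Convergents:
  p_0/q_0 = 26/1
  p_1/q_1 = 27/1
  p_2/q_2 = 53/2
  p_3/q_3 = 80/3
  p_4/q_4 = 373/14
  p_5/q_5 = 453/17
  p_6/q_6 = 826/31
  p_7/q_7 = 1279/48
q_6 = 31 ≤ 44 < 48 = q_7, so the answer is 826/31.

826/31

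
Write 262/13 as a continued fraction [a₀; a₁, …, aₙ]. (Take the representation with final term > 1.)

262 = 20*13 + 2
13 = 6*2 + 1
2 = 2*1 + 0  (stop)
So 262/13 = [20; 6, 2].

[20; 6, 2]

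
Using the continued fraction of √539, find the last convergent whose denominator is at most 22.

√539 = [23; 4, 1, 1, 1, 1, 1, 4, 46, …] (period length 8).
Convergents:
  p_0/q_0 = 23/1
  p_1/q_1 = 93/4
  p_2/q_2 = 116/5
  p_3/q_3 = 209/9
  p_4/q_4 = 325/14
  p_5/q_5 = 534/23
q_4 = 14 ≤ 22 < 23 = q_5, so the answer is 325/14.

325/14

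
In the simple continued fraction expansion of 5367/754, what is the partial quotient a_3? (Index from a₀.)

8

5367 = 7·754 + 89   →  a_0 = 7
754 = 8·89 + 42   →  a_1 = 8
89 = 2·42 + 5   →  a_2 = 2
42 = 8·5 + 2   →  a_3 = 8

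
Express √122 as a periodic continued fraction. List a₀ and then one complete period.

[11; 22]

a₀ = ⌊√122⌋ = 11.
With m₀=0, d₀=1 and mₖ₊₁ = dₖaₖ − mₖ, dₖ₊₁ = (n − mₖ₊₁²)/dₖ, aₖ₊₁ = ⌊(a₀+mₖ₊₁)/dₖ₊₁⌋:
  k=1: m=11, d=1, a=22
d=1 and a=2a₀=22 at k=1, so the next step gives (m, d) = (11, 1) again — its k=1 value — and the period has length 1.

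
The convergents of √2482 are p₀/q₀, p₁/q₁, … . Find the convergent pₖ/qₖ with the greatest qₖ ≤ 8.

√2482 = [49; 1, 4, 1, 1, 4, 1, 98, …] (period length 7).
Convergents:
  p_0/q_0 = 49/1
  p_1/q_1 = 50/1
  p_2/q_2 = 249/5
  p_3/q_3 = 299/6
  p_4/q_4 = 548/11
q_3 = 6 ≤ 8 < 11 = q_4, so the answer is 299/6.

299/6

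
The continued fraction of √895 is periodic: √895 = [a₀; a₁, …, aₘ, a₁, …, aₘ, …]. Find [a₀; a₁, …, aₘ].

[29; 1, 10, 1, 58]

a₀ = ⌊√895⌋ = 29.
With m₀=0, d₀=1 and mₖ₊₁ = dₖaₖ − mₖ, dₖ₊₁ = (n − mₖ₊₁²)/dₖ, aₖ₊₁ = ⌊(a₀+mₖ₊₁)/dₖ₊₁⌋:
  k=1: m=29, d=54, a=1
  k=2: m=25, d=5, a=10
  k=3: m=25, d=54, a=1
  k=4: m=29, d=1, a=58
d=1 and a=2a₀=58 at k=4, so the next step gives (m, d) = (29, 54) again — its k=1 value — and the period has length 4.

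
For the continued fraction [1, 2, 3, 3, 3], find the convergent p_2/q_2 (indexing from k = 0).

10/7

Using pₖ = aₖpₖ₋₁ + pₖ₋₂, qₖ = aₖqₖ₋₁ + qₖ₋₂ (with p₋₁=1, p₋₂=0, q₋₁=0, q₋₂=1):
  k=0: a=1, p=1, q=1
  k=1: a=2, p=3, q=2
  k=2: a=3, p=10, q=7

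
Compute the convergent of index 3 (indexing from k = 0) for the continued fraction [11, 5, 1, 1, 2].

Using pₖ = aₖpₖ₋₁ + pₖ₋₂, qₖ = aₖqₖ₋₁ + qₖ₋₂ (with p₋₁=1, p₋₂=0, q₋₁=0, q₋₂=1):
  k=0: a=11, p=11, q=1
  k=1: a=5, p=56, q=5
  k=2: a=1, p=67, q=6
  k=3: a=1, p=123, q=11

123/11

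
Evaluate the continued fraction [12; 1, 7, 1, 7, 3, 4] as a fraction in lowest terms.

Using pₖ = aₖpₖ₋₁ + pₖ₋₂ and qₖ = aₖqₖ₋₁ + qₖ₋₂:
  k=0: a=12, p=12, q=1
  k=1: a=1, p=13, q=1
  k=2: a=7, p=103, q=8
  k=3: a=1, p=116, q=9
  k=4: a=7, p=915, q=71
  k=5: a=3, p=2861, q=222
  k=6: a=4, p=12359, q=959

12359/959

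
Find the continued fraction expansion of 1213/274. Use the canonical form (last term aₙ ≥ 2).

1213 = 4·274 + 117
274 = 2·117 + 40
117 = 2·40 + 37
40 = 1·37 + 3
37 = 12·3 + 1
3 = 3·1 + 0  (stop)
So 1213/274 = [4; 2, 2, 1, 12, 3].

[4; 2, 2, 1, 12, 3]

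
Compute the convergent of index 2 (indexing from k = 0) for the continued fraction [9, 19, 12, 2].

Using pₖ = aₖpₖ₋₁ + pₖ₋₂, qₖ = aₖqₖ₋₁ + qₖ₋₂ (with p₋₁=1, p₋₂=0, q₋₁=0, q₋₂=1):
  k=0: a=9, p=9, q=1
  k=1: a=19, p=172, q=19
  k=2: a=12, p=2073, q=229

2073/229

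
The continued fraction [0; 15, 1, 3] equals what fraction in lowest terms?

Using pₖ = aₖpₖ₋₁ + pₖ₋₂ and qₖ = aₖqₖ₋₁ + qₖ₋₂:
  k=0: a=0, p=0, q=1
  k=1: a=15, p=1, q=15
  k=2: a=1, p=1, q=16
  k=3: a=3, p=4, q=63

4/63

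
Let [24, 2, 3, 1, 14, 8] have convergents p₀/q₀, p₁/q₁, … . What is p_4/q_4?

3251/133

Using pₖ = aₖpₖ₋₁ + pₖ₋₂, qₖ = aₖqₖ₋₁ + qₖ₋₂ (with p₋₁=1, p₋₂=0, q₋₁=0, q₋₂=1):
  k=0: a=24, p=24, q=1
  k=1: a=2, p=49, q=2
  k=2: a=3, p=171, q=7
  k=3: a=1, p=220, q=9
  k=4: a=14, p=3251, q=133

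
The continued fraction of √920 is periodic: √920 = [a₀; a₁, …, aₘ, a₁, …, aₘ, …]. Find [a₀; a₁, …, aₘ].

a₀ = ⌊√920⌋ = 30.
With m₀=0, d₀=1 and mₖ₊₁ = dₖaₖ − mₖ, dₖ₊₁ = (n − mₖ₊₁²)/dₖ, aₖ₊₁ = ⌊(a₀+mₖ₊₁)/dₖ₊₁⌋:
  k=1: m=30, d=20, a=3
  k=2: m=30, d=1, a=60
d=1 and a=2a₀=60 at k=2, so the next step gives (m, d) = (30, 20) again — its k=1 value — and the period has length 2.

[30; 3, 60]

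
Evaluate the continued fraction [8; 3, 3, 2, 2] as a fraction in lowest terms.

465/56

Using pₖ = aₖpₖ₋₁ + pₖ₋₂ and qₖ = aₖqₖ₋₁ + qₖ₋₂:
  k=0: a=8, p=8, q=1
  k=1: a=3, p=25, q=3
  k=2: a=3, p=83, q=10
  k=3: a=2, p=191, q=23
  k=4: a=2, p=465, q=56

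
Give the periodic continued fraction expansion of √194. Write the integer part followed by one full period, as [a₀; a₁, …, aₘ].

a₀ = ⌊√194⌋ = 13.

[13; 1, 12, 1, 26]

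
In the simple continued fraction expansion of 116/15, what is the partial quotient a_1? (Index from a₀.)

116 = 7·15 + 11   →  a_0 = 7
15 = 1·11 + 4   →  a_1 = 1

1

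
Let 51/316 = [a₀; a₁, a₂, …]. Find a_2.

5

51 = 0·316 + 51   →  a_0 = 0
316 = 6·51 + 10   →  a_1 = 6
51 = 5·10 + 1   →  a_2 = 5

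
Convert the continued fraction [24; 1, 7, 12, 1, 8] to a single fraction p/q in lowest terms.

Using pₖ = aₖpₖ₋₁ + pₖ₋₂ and qₖ = aₖqₖ₋₁ + qₖ₋₂:
  k=0: a=24, p=24, q=1
  k=1: a=1, p=25, q=1
  k=2: a=7, p=199, q=8
  k=3: a=12, p=2413, q=97
  k=4: a=1, p=2612, q=105
  k=5: a=8, p=23309, q=937

23309/937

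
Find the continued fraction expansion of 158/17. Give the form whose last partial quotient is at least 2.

[9; 3, 2, 2]

158 = 9×17 + 5
17 = 3×5 + 2
5 = 2×2 + 1
2 = 2×1 + 0  (stop)
So 158/17 = [9; 3, 2, 2].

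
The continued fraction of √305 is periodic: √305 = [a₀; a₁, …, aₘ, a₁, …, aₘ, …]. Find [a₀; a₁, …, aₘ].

[17; 2, 6, 2, 34]

a₀ = ⌊√305⌋ = 17.
With m₀=0, d₀=1 and mₖ₊₁ = dₖaₖ − mₖ, dₖ₊₁ = (n − mₖ₊₁²)/dₖ, aₖ₊₁ = ⌊(a₀+mₖ₊₁)/dₖ₊₁⌋:
  k=1: m=17, d=16, a=2
  k=2: m=15, d=5, a=6
  k=3: m=15, d=16, a=2
  k=4: m=17, d=1, a=34
d=1 and a=2a₀=34 at k=4, so the next step gives (m, d) = (17, 16) again — its k=1 value — and the period has length 4.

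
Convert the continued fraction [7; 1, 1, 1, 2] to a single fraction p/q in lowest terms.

Using pₖ = aₖpₖ₋₁ + pₖ₋₂ and qₖ = aₖqₖ₋₁ + qₖ₋₂:
  k=0: a=7, p=7, q=1
  k=1: a=1, p=8, q=1
  k=2: a=1, p=15, q=2
  k=3: a=1, p=23, q=3
  k=4: a=2, p=61, q=8

61/8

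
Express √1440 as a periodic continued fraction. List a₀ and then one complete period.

a₀ = ⌊√1440⌋ = 37.
With m₀=0, d₀=1 and mₖ₊₁ = dₖaₖ − mₖ, dₖ₊₁ = (n − mₖ₊₁²)/dₖ, aₖ₊₁ = ⌊(a₀+mₖ₊₁)/dₖ₊₁⌋:
  k=1: m=37, d=71, a=1
  k=2: m=34, d=4, a=17
  k=3: m=34, d=71, a=1
  k=4: m=37, d=1, a=74
d=1 and a=2a₀=74 at k=4, so the next step gives (m, d) = (37, 71) again — its k=1 value — and the period has length 4.

[37; 1, 17, 1, 74]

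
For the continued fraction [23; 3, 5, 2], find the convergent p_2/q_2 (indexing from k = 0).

Using pₖ = aₖpₖ₋₁ + pₖ₋₂, qₖ = aₖqₖ₋₁ + qₖ₋₂ (with p₋₁=1, p₋₂=0, q₋₁=0, q₋₂=1):
  k=0: a=23, p=23, q=1
  k=1: a=3, p=70, q=3
  k=2: a=5, p=373, q=16

373/16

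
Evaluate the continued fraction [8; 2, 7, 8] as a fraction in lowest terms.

Using pₖ = aₖpₖ₋₁ + pₖ₋₂ and qₖ = aₖqₖ₋₁ + qₖ₋₂:
  k=0: a=8, p=8, q=1
  k=1: a=2, p=17, q=2
  k=2: a=7, p=127, q=15
  k=3: a=8, p=1033, q=122

1033/122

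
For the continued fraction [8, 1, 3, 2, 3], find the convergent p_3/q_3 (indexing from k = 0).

Using pₖ = aₖpₖ₋₁ + pₖ₋₂, qₖ = aₖqₖ₋₁ + qₖ₋₂ (with p₋₁=1, p₋₂=0, q₋₁=0, q₋₂=1):
  k=0: a=8, p=8, q=1
  k=1: a=1, p=9, q=1
  k=2: a=3, p=35, q=4
  k=3: a=2, p=79, q=9

79/9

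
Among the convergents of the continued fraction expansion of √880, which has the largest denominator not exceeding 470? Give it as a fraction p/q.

10531/355

√880 = [29; 1, 1, 1, 58, …] (period length 4).
Convergents:
  p_0/q_0 = 29/1
  p_1/q_1 = 30/1
  p_2/q_2 = 59/2
  p_3/q_3 = 89/3
  p_4/q_4 = 5221/176
  p_5/q_5 = 5310/179
  p_6/q_6 = 10531/355
  p_7/q_7 = 15841/534
q_6 = 355 ≤ 470 < 534 = q_7, so the answer is 10531/355.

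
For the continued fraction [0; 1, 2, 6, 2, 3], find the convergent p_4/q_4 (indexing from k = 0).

28/41

Using pₖ = aₖpₖ₋₁ + pₖ₋₂, qₖ = aₖqₖ₋₁ + qₖ₋₂ (with p₋₁=1, p₋₂=0, q₋₁=0, q₋₂=1):
  k=0: a=0, p=0, q=1
  k=1: a=1, p=1, q=1
  k=2: a=2, p=2, q=3
  k=3: a=6, p=13, q=19
  k=4: a=2, p=28, q=41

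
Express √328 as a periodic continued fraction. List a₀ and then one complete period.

a₀ = ⌊√328⌋ = 18.
With m₀=0, d₀=1 and mₖ₊₁ = dₖaₖ − mₖ, dₖ₊₁ = (n − mₖ₊₁²)/dₖ, aₖ₊₁ = ⌊(a₀+mₖ₊₁)/dₖ₊₁⌋:
  k=1: m=18, d=4, a=9
  k=2: m=18, d=1, a=36
d=1 and a=2a₀=36 at k=2, so the next step gives (m, d) = (18, 4) again — its k=1 value — and the period has length 2.

[18; 9, 36]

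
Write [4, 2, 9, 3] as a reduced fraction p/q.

Fold from the inside: start with 3/1.
  9 + 1/3 = 28/3
  2 + 3/28 = 59/28
  4 + 28/59 = 264/59

264/59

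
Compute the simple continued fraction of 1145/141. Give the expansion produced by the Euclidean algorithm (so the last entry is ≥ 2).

1145 = 8×141 + 17
141 = 8×17 + 5
17 = 3×5 + 2
5 = 2×2 + 1
2 = 2×1 + 0  (stop)
So 1145/141 = [8; 8, 3, 2, 2].

[8; 8, 3, 2, 2]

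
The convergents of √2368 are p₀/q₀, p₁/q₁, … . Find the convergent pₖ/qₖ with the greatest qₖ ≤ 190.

√2368 = [48; 1, 1, 1, 23, 1, 1, 1, 96, …] (period length 8).
Convergents:
  p_0/q_0 = 48/1
  p_1/q_1 = 49/1
  p_2/q_2 = 97/2
  p_3/q_3 = 146/3
  p_4/q_4 = 3455/71
  p_5/q_5 = 3601/74
  p_6/q_6 = 7056/145
  p_7/q_7 = 10657/219
q_6 = 145 ≤ 190 < 219 = q_7, so the answer is 7056/145.

7056/145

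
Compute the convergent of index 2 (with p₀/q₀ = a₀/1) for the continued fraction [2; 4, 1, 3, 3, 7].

Using pₖ = aₖpₖ₋₁ + pₖ₋₂, qₖ = aₖqₖ₋₁ + qₖ₋₂ (with p₋₁=1, p₋₂=0, q₋₁=0, q₋₂=1):
  k=0: a=2, p=2, q=1
  k=1: a=4, p=9, q=4
  k=2: a=1, p=11, q=5

11/5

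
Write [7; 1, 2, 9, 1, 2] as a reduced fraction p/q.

691/90

Fold from the inside: start with 2/1.
  1 + 1/2 = 3/2
  9 + 2/3 = 29/3
  2 + 3/29 = 61/29
  1 + 29/61 = 90/61
  7 + 61/90 = 691/90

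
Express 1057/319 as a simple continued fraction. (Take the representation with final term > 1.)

[3; 3, 5, 3, 1, 4]

1057 = 3·319 + 100
319 = 3·100 + 19
100 = 5·19 + 5
19 = 3·5 + 4
5 = 1·4 + 1
4 = 4·1 + 0  (stop)
So 1057/319 = [3; 3, 5, 3, 1, 4].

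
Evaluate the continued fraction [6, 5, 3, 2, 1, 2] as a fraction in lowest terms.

Using pₖ = aₖpₖ₋₁ + pₖ₋₂ and qₖ = aₖqₖ₋₁ + qₖ₋₂:
  k=0: a=6, p=6, q=1
  k=1: a=5, p=31, q=5
  k=2: a=3, p=99, q=16
  k=3: a=2, p=229, q=37
  k=4: a=1, p=328, q=53
  k=5: a=2, p=885, q=143

885/143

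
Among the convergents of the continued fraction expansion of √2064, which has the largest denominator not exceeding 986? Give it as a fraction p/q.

√2064 = [45; 2, 3, 7, 3, 2, 90, …] (period length 6).
Convergents:
  p_0/q_0 = 45/1
  p_1/q_1 = 91/2
  p_2/q_2 = 318/7
  p_3/q_3 = 2317/51
  p_4/q_4 = 7269/160
  p_5/q_5 = 16855/371
  p_6/q_6 = 1524219/33550
q_5 = 371 ≤ 986 < 33550 = q_6, so the answer is 16855/371.

16855/371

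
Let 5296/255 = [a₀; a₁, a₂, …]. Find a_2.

5296 = 20·255 + 196   →  a_0 = 20
255 = 1·196 + 59   →  a_1 = 1
196 = 3·59 + 19   →  a_2 = 3

3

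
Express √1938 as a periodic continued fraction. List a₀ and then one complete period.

[44; 44, 88]

a₀ = ⌊√1938⌋ = 44.
With m₀=0, d₀=1 and mₖ₊₁ = dₖaₖ − mₖ, dₖ₊₁ = (n − mₖ₊₁²)/dₖ, aₖ₊₁ = ⌊(a₀+mₖ₊₁)/dₖ₊₁⌋:
  k=1: m=44, d=2, a=44
  k=2: m=44, d=1, a=88
d=1 and a=2a₀=88 at k=2, so the next step gives (m, d) = (44, 2) again — its k=1 value — and the period has length 2.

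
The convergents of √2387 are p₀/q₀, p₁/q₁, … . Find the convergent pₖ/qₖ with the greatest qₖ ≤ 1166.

√2387 = [48; 1, 5, 1, 96, …] (period length 4).
Convergents:
  p_0/q_0 = 48/1
  p_1/q_1 = 49/1
  p_2/q_2 = 293/6
  p_3/q_3 = 342/7
  p_4/q_4 = 33125/678
  p_5/q_5 = 33467/685
  p_6/q_6 = 200460/4103
q_5 = 685 ≤ 1166 < 4103 = q_6, so the answer is 33467/685.

33467/685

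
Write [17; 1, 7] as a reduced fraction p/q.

Using pₖ = aₖpₖ₋₁ + pₖ₋₂ and qₖ = aₖqₖ₋₁ + qₖ₋₂:
  k=0: a=17, p=17, q=1
  k=1: a=1, p=18, q=1
  k=2: a=7, p=143, q=8

143/8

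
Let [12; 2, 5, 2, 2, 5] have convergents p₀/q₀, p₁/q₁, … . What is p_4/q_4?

Using pₖ = aₖpₖ₋₁ + pₖ₋₂, qₖ = aₖqₖ₋₁ + qₖ₋₂ (with p₋₁=1, p₋₂=0, q₋₁=0, q₋₂=1):
  k=0: a=12, p=12, q=1
  k=1: a=2, p=25, q=2
  k=2: a=5, p=137, q=11
  k=3: a=2, p=299, q=24
  k=4: a=2, p=735, q=59

735/59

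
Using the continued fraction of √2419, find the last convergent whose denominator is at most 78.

√2419 = [49; 5, 2, 5, 98, …] (period length 4).
Convergents:
  p_0/q_0 = 49/1
  p_1/q_1 = 246/5
  p_2/q_2 = 541/11
  p_3/q_3 = 2951/60
  p_4/q_4 = 289739/5891
q_3 = 60 ≤ 78 < 5891 = q_4, so the answer is 2951/60.

2951/60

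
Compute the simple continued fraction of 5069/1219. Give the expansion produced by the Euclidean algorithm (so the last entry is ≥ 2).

5069 = 4*1219 + 193
1219 = 6*193 + 61
193 = 3*61 + 10
61 = 6*10 + 1
10 = 10*1 + 0  (stop)
So 5069/1219 = [4; 6, 3, 6, 10].

[4; 6, 3, 6, 10]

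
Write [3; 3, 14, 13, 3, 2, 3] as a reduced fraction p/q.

45857/13789

Using pₖ = aₖpₖ₋₁ + pₖ₋₂ and qₖ = aₖqₖ₋₁ + qₖ₋₂:
  k=0: a=3, p=3, q=1
  k=1: a=3, p=10, q=3
  k=2: a=14, p=143, q=43
  k=3: a=13, p=1869, q=562
  k=4: a=3, p=5750, q=1729
  k=5: a=2, p=13369, q=4020
  k=6: a=3, p=45857, q=13789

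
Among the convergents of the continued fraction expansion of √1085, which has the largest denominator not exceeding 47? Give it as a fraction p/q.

1087/33

√1085 = [32; 1, 15, 2, 15, 1, 64, …] (period length 6).
Convergents:
  p_0/q_0 = 32/1
  p_1/q_1 = 33/1
  p_2/q_2 = 527/16
  p_3/q_3 = 1087/33
  p_4/q_4 = 16832/511
q_3 = 33 ≤ 47 < 511 = q_4, so the answer is 1087/33.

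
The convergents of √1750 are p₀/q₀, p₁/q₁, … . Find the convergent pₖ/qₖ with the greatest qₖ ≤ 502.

20791/497

√1750 = [41; 1, 4, 1, 82, …] (period length 4).
Convergents:
  p_0/q_0 = 41/1
  p_1/q_1 = 42/1
  p_2/q_2 = 209/5
  p_3/q_3 = 251/6
  p_4/q_4 = 20791/497
  p_5/q_5 = 21042/503
q_4 = 497 ≤ 502 < 503 = q_5, so the answer is 20791/497.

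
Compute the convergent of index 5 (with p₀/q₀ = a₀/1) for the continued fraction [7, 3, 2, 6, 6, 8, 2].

16480/2261

Using pₖ = aₖpₖ₋₁ + pₖ₋₂, qₖ = aₖqₖ₋₁ + qₖ₋₂ (with p₋₁=1, p₋₂=0, q₋₁=0, q₋₂=1):
  k=0: a=7, p=7, q=1
  k=1: a=3, p=22, q=3
  k=2: a=2, p=51, q=7
  k=3: a=6, p=328, q=45
  k=4: a=6, p=2019, q=277
  k=5: a=8, p=16480, q=2261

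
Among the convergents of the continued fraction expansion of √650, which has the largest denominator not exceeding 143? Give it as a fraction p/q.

2575/101

√650 = [25; 2, 50, …] (period length 2).
Convergents:
  p_0/q_0 = 25/1
  p_1/q_1 = 51/2
  p_2/q_2 = 2575/101
  p_3/q_3 = 5201/204
q_2 = 101 ≤ 143 < 204 = q_3, so the answer is 2575/101.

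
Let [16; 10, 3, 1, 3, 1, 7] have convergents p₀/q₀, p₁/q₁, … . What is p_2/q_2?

Using pₖ = aₖpₖ₋₁ + pₖ₋₂, qₖ = aₖqₖ₋₁ + qₖ₋₂ (with p₋₁=1, p₋₂=0, q₋₁=0, q₋₂=1):
  k=0: a=16, p=16, q=1
  k=1: a=10, p=161, q=10
  k=2: a=3, p=499, q=31

499/31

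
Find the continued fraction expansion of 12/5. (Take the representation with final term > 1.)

12 = 2×5 + 2
5 = 2×2 + 1
2 = 2×1 + 0  (stop)
So 12/5 = [2; 2, 2].

[2; 2, 2]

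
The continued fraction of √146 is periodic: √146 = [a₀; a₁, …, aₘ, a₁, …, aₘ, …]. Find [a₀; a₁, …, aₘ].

[12; 12, 24]

a₀ = ⌊√146⌋ = 12.
With m₀=0, d₀=1 and mₖ₊₁ = dₖaₖ − mₖ, dₖ₊₁ = (n − mₖ₊₁²)/dₖ, aₖ₊₁ = ⌊(a₀+mₖ₊₁)/dₖ₊₁⌋:
  k=1: m=12, d=2, a=12
  k=2: m=12, d=1, a=24
d=1 and a=2a₀=24 at k=2, so the next step gives (m, d) = (12, 2) again — its k=1 value — and the period has length 2.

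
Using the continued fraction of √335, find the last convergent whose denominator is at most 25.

√335 = [18; 3, 3, 3, 36, …] (period length 4).
Convergents:
  p_0/q_0 = 18/1
  p_1/q_1 = 55/3
  p_2/q_2 = 183/10
  p_3/q_3 = 604/33
q_2 = 10 ≤ 25 < 33 = q_3, so the answer is 183/10.

183/10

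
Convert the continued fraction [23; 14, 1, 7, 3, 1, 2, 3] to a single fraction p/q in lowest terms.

Using pₖ = aₖpₖ₋₁ + pₖ₋₂ and qₖ = aₖqₖ₋₁ + qₖ₋₂:
  k=0: a=23, p=23, q=1
  k=1: a=14, p=323, q=14
  k=2: a=1, p=346, q=15
  k=3: a=7, p=2745, q=119
  k=4: a=3, p=8581, q=372
  k=5: a=1, p=11326, q=491
  k=6: a=2, p=31233, q=1354
  k=7: a=3, p=105025, q=4553

105025/4553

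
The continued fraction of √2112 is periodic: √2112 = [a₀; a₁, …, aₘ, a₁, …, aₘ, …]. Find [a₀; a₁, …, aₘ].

a₀ = ⌊√2112⌋ = 45.
With m₀=0, d₀=1 and mₖ₊₁ = dₖaₖ − mₖ, dₖ₊₁ = (n − mₖ₊₁²)/dₖ, aₖ₊₁ = ⌊(a₀+mₖ₊₁)/dₖ₊₁⌋:
  k=1: m=45, d=87, a=1
  k=2: m=42, d=4, a=21
  k=3: m=42, d=87, a=1
  k=4: m=45, d=1, a=90
d=1 and a=2a₀=90 at k=4, so the next step gives (m, d) = (45, 87) again — its k=1 value — and the period has length 4.

[45; 1, 21, 1, 90]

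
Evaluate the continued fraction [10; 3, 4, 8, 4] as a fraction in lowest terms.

Using pₖ = aₖpₖ₋₁ + pₖ₋₂ and qₖ = aₖqₖ₋₁ + qₖ₋₂:
  k=0: a=10, p=10, q=1
  k=1: a=3, p=31, q=3
  k=2: a=4, p=134, q=13
  k=3: a=8, p=1103, q=107
  k=4: a=4, p=4546, q=441

4546/441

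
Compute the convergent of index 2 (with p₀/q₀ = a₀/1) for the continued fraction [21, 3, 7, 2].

469/22

Using pₖ = aₖpₖ₋₁ + pₖ₋₂, qₖ = aₖqₖ₋₁ + qₖ₋₂ (with p₋₁=1, p₋₂=0, q₋₁=0, q₋₂=1):
  k=0: a=21, p=21, q=1
  k=1: a=3, p=64, q=3
  k=2: a=7, p=469, q=22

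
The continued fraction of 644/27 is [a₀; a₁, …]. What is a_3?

644 = 23·27 + 23   →  a_0 = 23
27 = 1·23 + 4   →  a_1 = 1
23 = 5·4 + 3   →  a_2 = 5
4 = 1·3 + 1   →  a_3 = 1

1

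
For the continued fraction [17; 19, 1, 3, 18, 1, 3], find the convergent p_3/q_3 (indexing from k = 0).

1347/79

Using pₖ = aₖpₖ₋₁ + pₖ₋₂, qₖ = aₖqₖ₋₁ + qₖ₋₂ (with p₋₁=1, p₋₂=0, q₋₁=0, q₋₂=1):
  k=0: a=17, p=17, q=1
  k=1: a=19, p=324, q=19
  k=2: a=1, p=341, q=20
  k=3: a=3, p=1347, q=79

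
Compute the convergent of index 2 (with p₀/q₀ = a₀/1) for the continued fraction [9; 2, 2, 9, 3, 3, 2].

Using pₖ = aₖpₖ₋₁ + pₖ₋₂, qₖ = aₖqₖ₋₁ + qₖ₋₂ (with p₋₁=1, p₋₂=0, q₋₁=0, q₋₂=1):
  k=0: a=9, p=9, q=1
  k=1: a=2, p=19, q=2
  k=2: a=2, p=47, q=5

47/5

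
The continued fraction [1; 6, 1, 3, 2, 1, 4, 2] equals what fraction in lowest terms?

Fold from the inside: start with 2/1.
  4 + 1/2 = 9/2
  1 + 2/9 = 11/9
  2 + 9/11 = 31/11
  3 + 11/31 = 104/31
  1 + 31/104 = 135/104
  6 + 104/135 = 914/135
  1 + 135/914 = 1049/914

1049/914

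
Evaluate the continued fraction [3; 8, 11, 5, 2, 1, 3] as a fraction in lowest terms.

16677/5339

Using pₖ = aₖpₖ₋₁ + pₖ₋₂ and qₖ = aₖqₖ₋₁ + qₖ₋₂:
  k=0: a=3, p=3, q=1
  k=1: a=8, p=25, q=8
  k=2: a=11, p=278, q=89
  k=3: a=5, p=1415, q=453
  k=4: a=2, p=3108, q=995
  k=5: a=1, p=4523, q=1448
  k=6: a=3, p=16677, q=5339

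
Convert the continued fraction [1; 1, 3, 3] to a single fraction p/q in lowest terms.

23/13

Using pₖ = aₖpₖ₋₁ + pₖ₋₂ and qₖ = aₖqₖ₋₁ + qₖ₋₂:
  k=0: a=1, p=1, q=1
  k=1: a=1, p=2, q=1
  k=2: a=3, p=7, q=4
  k=3: a=3, p=23, q=13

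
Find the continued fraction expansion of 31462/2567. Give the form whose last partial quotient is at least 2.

[12; 3, 1, 9, 8, 8]

31462 = 12·2567 + 658
2567 = 3·658 + 593
658 = 1·593 + 65
593 = 9·65 + 8
65 = 8·8 + 1
8 = 8·1 + 0  (stop)
So 31462/2567 = [12; 3, 1, 9, 8, 8].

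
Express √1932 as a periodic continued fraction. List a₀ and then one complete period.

[43; 1, 20, 1, 86]

a₀ = ⌊√1932⌋ = 43.
With m₀=0, d₀=1 and mₖ₊₁ = dₖaₖ − mₖ, dₖ₊₁ = (n − mₖ₊₁²)/dₖ, aₖ₊₁ = ⌊(a₀+mₖ₊₁)/dₖ₊₁⌋:
  k=1: m=43, d=83, a=1
  k=2: m=40, d=4, a=20
  k=3: m=40, d=83, a=1
  k=4: m=43, d=1, a=86
d=1 and a=2a₀=86 at k=4, so the next step gives (m, d) = (43, 83) again — its k=1 value — and the period has length 4.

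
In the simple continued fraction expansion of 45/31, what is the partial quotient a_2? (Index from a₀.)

4

45 = 1·31 + 14   →  a_0 = 1
31 = 2·14 + 3   →  a_1 = 2
14 = 4·3 + 2   →  a_2 = 4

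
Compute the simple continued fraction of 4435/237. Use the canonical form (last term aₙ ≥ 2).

4435 = 18×237 + 169
237 = 1×169 + 68
169 = 2×68 + 33
68 = 2×33 + 2
33 = 16×2 + 1
2 = 2×1 + 0  (stop)
So 4435/237 = [18; 1, 2, 2, 16, 2].

[18; 1, 2, 2, 16, 2]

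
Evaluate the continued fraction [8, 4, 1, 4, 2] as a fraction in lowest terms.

Fold from the inside: start with 2/1.
  4 + 1/2 = 9/2
  1 + 2/9 = 11/9
  4 + 9/11 = 53/11
  8 + 11/53 = 435/53

435/53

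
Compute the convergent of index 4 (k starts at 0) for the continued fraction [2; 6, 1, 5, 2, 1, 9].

Using pₖ = aₖpₖ₋₁ + pₖ₋₂, qₖ = aₖqₖ₋₁ + qₖ₋₂ (with p₋₁=1, p₋₂=0, q₋₁=0, q₋₂=1):
  k=0: a=2, p=2, q=1
  k=1: a=6, p=13, q=6
  k=2: a=1, p=15, q=7
  k=3: a=5, p=88, q=41
  k=4: a=2, p=191, q=89

191/89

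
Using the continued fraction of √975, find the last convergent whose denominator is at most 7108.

√975 = [31; 4, 2, 4, 62, …] (period length 4).
Convergents:
  p_0/q_0 = 31/1
  p_1/q_1 = 125/4
  p_2/q_2 = 281/9
  p_3/q_3 = 1249/40
  p_4/q_4 = 77719/2489
  p_5/q_5 = 312125/9996
q_4 = 2489 ≤ 7108 < 9996 = q_5, so the answer is 77719/2489.

77719/2489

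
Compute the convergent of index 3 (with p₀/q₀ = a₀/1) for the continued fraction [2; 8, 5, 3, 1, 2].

278/131

Using pₖ = aₖpₖ₋₁ + pₖ₋₂, qₖ = aₖqₖ₋₁ + qₖ₋₂ (with p₋₁=1, p₋₂=0, q₋₁=0, q₋₂=1):
  k=0: a=2, p=2, q=1
  k=1: a=8, p=17, q=8
  k=2: a=5, p=87, q=41
  k=3: a=3, p=278, q=131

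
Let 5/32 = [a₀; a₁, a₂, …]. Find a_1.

5 = 0·32 + 5   →  a_0 = 0
32 = 6·5 + 2   →  a_1 = 6

6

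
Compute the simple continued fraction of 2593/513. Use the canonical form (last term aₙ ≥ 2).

2593 = 5×513 + 28
513 = 18×28 + 9
28 = 3×9 + 1
9 = 9×1 + 0  (stop)
So 2593/513 = [5; 18, 3, 9].

[5; 18, 3, 9]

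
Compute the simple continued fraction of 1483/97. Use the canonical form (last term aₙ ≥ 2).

1483 = 15*97 + 28
97 = 3*28 + 13
28 = 2*13 + 2
13 = 6*2 + 1
2 = 2*1 + 0  (stop)
So 1483/97 = [15; 3, 2, 6, 2].

[15; 3, 2, 6, 2]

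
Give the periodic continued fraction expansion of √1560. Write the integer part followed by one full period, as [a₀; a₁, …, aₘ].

[39; 2, 78]

a₀ = ⌊√1560⌋ = 39.
With m₀=0, d₀=1 and mₖ₊₁ = dₖaₖ − mₖ, dₖ₊₁ = (n − mₖ₊₁²)/dₖ, aₖ₊₁ = ⌊(a₀+mₖ₊₁)/dₖ₊₁⌋:
  k=1: m=39, d=39, a=2
  k=2: m=39, d=1, a=78
d=1 and a=2a₀=78 at k=2, so the next step gives (m, d) = (39, 39) again — its k=1 value — and the period has length 2.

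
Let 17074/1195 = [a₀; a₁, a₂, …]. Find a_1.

3

17074 = 14·1195 + 344   →  a_0 = 14
1195 = 3·344 + 163   →  a_1 = 3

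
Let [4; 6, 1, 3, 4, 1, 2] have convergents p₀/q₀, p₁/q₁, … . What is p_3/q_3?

112/27

Using pₖ = aₖpₖ₋₁ + pₖ₋₂, qₖ = aₖqₖ₋₁ + qₖ₋₂ (with p₋₁=1, p₋₂=0, q₋₁=0, q₋₂=1):
  k=0: a=4, p=4, q=1
  k=1: a=6, p=25, q=6
  k=2: a=1, p=29, q=7
  k=3: a=3, p=112, q=27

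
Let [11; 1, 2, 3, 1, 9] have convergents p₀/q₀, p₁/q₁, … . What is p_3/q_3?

Using pₖ = aₖpₖ₋₁ + pₖ₋₂, qₖ = aₖqₖ₋₁ + qₖ₋₂ (with p₋₁=1, p₋₂=0, q₋₁=0, q₋₂=1):
  k=0: a=11, p=11, q=1
  k=1: a=1, p=12, q=1
  k=2: a=2, p=35, q=3
  k=3: a=3, p=117, q=10

117/10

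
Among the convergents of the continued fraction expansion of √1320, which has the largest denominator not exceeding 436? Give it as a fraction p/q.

7884/217

√1320 = [36; 3, 72, …] (period length 2).
Convergents:
  p_0/q_0 = 36/1
  p_1/q_1 = 109/3
  p_2/q_2 = 7884/217
  p_3/q_3 = 23761/654
q_2 = 217 ≤ 436 < 654 = q_3, so the answer is 7884/217.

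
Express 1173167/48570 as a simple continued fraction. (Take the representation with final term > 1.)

1173167 = 24*48570 + 7487
48570 = 6*7487 + 3648
7487 = 2*3648 + 191
3648 = 19*191 + 19
191 = 10*19 + 1
19 = 19*1 + 0  (stop)
So 1173167/48570 = [24; 6, 2, 19, 10, 19].

[24; 6, 2, 19, 10, 19]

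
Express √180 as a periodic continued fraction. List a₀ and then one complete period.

[13; 2, 2, 2, 26]

a₀ = ⌊√180⌋ = 13.
With m₀=0, d₀=1 and mₖ₊₁ = dₖaₖ − mₖ, dₖ₊₁ = (n − mₖ₊₁²)/dₖ, aₖ₊₁ = ⌊(a₀+mₖ₊₁)/dₖ₊₁⌋:
  k=1: m=13, d=11, a=2
  k=2: m=9, d=9, a=2
  k=3: m=9, d=11, a=2
  k=4: m=13, d=1, a=26
d=1 and a=2a₀=26 at k=4, so the next step gives (m, d) = (13, 11) again — its k=1 value — and the period has length 4.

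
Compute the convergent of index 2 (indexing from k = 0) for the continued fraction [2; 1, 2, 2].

8/3

Using pₖ = aₖpₖ₋₁ + pₖ₋₂, qₖ = aₖqₖ₋₁ + qₖ₋₂ (with p₋₁=1, p₋₂=0, q₋₁=0, q₋₂=1):
  k=0: a=2, p=2, q=1
  k=1: a=1, p=3, q=1
  k=2: a=2, p=8, q=3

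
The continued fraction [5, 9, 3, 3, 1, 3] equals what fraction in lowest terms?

2329/456

Fold from the inside: start with 3/1.
  1 + 1/3 = 4/3
  3 + 3/4 = 15/4
  3 + 4/15 = 49/15
  9 + 15/49 = 456/49
  5 + 49/456 = 2329/456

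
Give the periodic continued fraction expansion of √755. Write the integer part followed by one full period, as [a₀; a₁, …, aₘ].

[27; 2, 10, 2, 54]

a₀ = ⌊√755⌋ = 27.
With m₀=0, d₀=1 and mₖ₊₁ = dₖaₖ − mₖ, dₖ₊₁ = (n − mₖ₊₁²)/dₖ, aₖ₊₁ = ⌊(a₀+mₖ₊₁)/dₖ₊₁⌋:
  k=1: m=27, d=26, a=2
  k=2: m=25, d=5, a=10
  k=3: m=25, d=26, a=2
  k=4: m=27, d=1, a=54
d=1 and a=2a₀=54 at k=4, so the next step gives (m, d) = (27, 26) again — its k=1 value — and the period has length 4.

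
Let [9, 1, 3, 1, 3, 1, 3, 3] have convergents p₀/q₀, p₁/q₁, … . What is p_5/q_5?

235/24

Using pₖ = aₖpₖ₋₁ + pₖ₋₂, qₖ = aₖqₖ₋₁ + qₖ₋₂ (with p₋₁=1, p₋₂=0, q₋₁=0, q₋₂=1):
  k=0: a=9, p=9, q=1
  k=1: a=1, p=10, q=1
  k=2: a=3, p=39, q=4
  k=3: a=1, p=49, q=5
  k=4: a=3, p=186, q=19
  k=5: a=1, p=235, q=24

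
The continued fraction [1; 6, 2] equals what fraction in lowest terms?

15/13

Using pₖ = aₖpₖ₋₁ + pₖ₋₂ and qₖ = aₖqₖ₋₁ + qₖ₋₂:
  k=0: a=1, p=1, q=1
  k=1: a=6, p=7, q=6
  k=2: a=2, p=15, q=13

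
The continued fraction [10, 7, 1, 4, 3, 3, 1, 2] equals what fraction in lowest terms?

Using pₖ = aₖpₖ₋₁ + pₖ₋₂ and qₖ = aₖqₖ₋₁ + qₖ₋₂:
  k=0: a=10, p=10, q=1
  k=1: a=7, p=71, q=7
  k=2: a=1, p=81, q=8
  k=3: a=4, p=395, q=39
  k=4: a=3, p=1266, q=125
  k=5: a=3, p=4193, q=414
  k=6: a=1, p=5459, q=539
  k=7: a=2, p=15111, q=1492

15111/1492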